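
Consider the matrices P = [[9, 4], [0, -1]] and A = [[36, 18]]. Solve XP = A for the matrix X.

Right-multiplying both sides by P⁻¹ gives X = AP⁻¹.
P has determinant -9; P⁻¹ = [[1/9, 4/9], [0, -1]].
X = AP⁻¹ = [[36, 18]] · [[1/9, 4/9], [0, -1]] = [[4, -2]].

X = [[4, -2]]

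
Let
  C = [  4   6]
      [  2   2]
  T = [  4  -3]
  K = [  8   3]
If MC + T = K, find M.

MC = K − T = [[4, 6]].
C is on the right of M, so right-multiply by C⁻¹: M = (K − T)C⁻¹.
C has determinant -4; C⁻¹ = [[-1/2, 3/2], [1/2, -1]].
M = (K − T)C⁻¹ = [[1, 0]].

M = [[1, 0]]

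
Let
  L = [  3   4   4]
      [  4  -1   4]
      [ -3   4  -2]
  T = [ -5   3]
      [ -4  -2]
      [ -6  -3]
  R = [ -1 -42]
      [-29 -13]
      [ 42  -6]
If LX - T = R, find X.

LX = R + T = [[-6, -39], [-33, -15], [36, -9]].
Since L multiplies X on the left, X = L⁻¹(R + T).
det L = -6, so L⁻¹ = [[7/3, -4, -10/3], [2/3, -1, -2/3], [-13/6, 4, 19/6]].
X = L⁻¹(R + T) = [[-2, -1], [5, -5], [-5, -4]].

X = [[-2, -1], [5, -5], [-5, -4]]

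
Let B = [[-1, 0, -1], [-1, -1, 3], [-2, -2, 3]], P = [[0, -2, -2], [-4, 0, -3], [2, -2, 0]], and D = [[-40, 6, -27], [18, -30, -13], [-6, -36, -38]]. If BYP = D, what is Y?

Y = [[-4, -5, 3], [-1, 0, -1], [1, -2, 3]]

Y = B⁻¹DP⁻¹ (apply B⁻¹ on the left and P⁻¹ on the right).
det B = -3, so B⁻¹ = [[-1, -2/3, 1/3], [1, 5/3, -4/3], [0, 2/3, -1/3]].
det P = -4; the adjugate gives P⁻¹ = [[3/2, -1, -3/2], [3/2, -1, -2], [-2, 1, 2]].
B⁻¹D = [[26, 2, 23], [-2, 4, 2], [14, -8, 4]].
Y = (B⁻¹D)P⁻¹ = [[-4, -5, 3], [-1, 0, -1], [1, -2, 3]].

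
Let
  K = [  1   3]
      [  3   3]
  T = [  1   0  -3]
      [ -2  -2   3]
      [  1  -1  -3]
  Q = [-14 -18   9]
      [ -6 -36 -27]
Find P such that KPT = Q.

Isolating P: multiply by K⁻¹ from the left and T⁻¹ from the right, so P = K⁻¹QT⁻¹.
det K = -6; the adjugate gives K⁻¹ = [[-1/2, 1/2], [1/2, -1/6]].
det T = -3; the adjugate gives T⁻¹ = [[-3, -1, 2], [1, 0, -1], [-4/3, -1/3, 2/3]].
K⁻¹Q = [[4, -9, -18], [-6, -3, 9]].
P = (K⁻¹Q)T⁻¹ = [[3, 2, 5], [3, 3, -3]].

P = [[3, 2, 5], [3, 3, -3]]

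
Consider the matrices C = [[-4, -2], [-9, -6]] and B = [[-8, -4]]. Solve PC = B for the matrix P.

P = [[2, 0]]

Right-multiplying both sides by C⁻¹ gives P = BC⁻¹.
det C = 6; the adjugate gives C⁻¹ = [[-1, 1/3], [3/2, -2/3]].
P = BC⁻¹ = [[-8, -4]] · [[-1, 1/3], [3/2, -2/3]] = [[2, 0]].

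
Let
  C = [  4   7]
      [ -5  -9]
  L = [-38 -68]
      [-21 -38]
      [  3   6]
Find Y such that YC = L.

Since C sits to the right of Y, Y = LC⁻¹.
C has determinant -1; C⁻¹ = [[9, 7], [-5, -4]].
Y = LC⁻¹ = [[-38, -68], [-21, -38], [3, 6]] · [[9, 7], [-5, -4]] = [[-2, 6], [1, 5], [-3, -3]].

Y = [[-2, 6], [1, 5], [-3, -3]]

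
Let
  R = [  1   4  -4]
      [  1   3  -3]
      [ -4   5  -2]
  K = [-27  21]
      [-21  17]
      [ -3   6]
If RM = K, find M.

Left-multiplying both sides by R⁻¹ gives M = R⁻¹K.
det R = -3; the adjugate gives R⁻¹ = [[-3, 4, 0], [-14/3, 6, 1/3], [-17/3, 7, 1/3]].
M = R⁻¹K = [[-3, 4, 0], [-14/3, 6, 1/3], [-17/3, 7, 1/3]] · [[-27, 21], [-21, 17], [-3, 6]] = [[-3, 5], [-1, 6], [5, 2]].

M = [[-3, 5], [-1, 6], [5, 2]]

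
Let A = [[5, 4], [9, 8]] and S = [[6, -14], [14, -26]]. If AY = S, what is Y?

Left-multiplying both sides by A⁻¹ gives Y = A⁻¹S.
A has determinant 4; A⁻¹ = [[2, -1], [-9/4, 5/4]].
Y = A⁻¹S = [[2, -1], [-9/4, 5/4]] · [[6, -14], [14, -26]] = [[-2, -2], [4, -1]].

Y = [[-2, -2], [4, -1]]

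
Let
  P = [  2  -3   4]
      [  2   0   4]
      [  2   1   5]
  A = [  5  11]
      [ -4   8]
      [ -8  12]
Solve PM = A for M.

Left-multiplying both sides by P⁻¹ gives M = P⁻¹A.
det P = 6, so P⁻¹ = [[-2/3, 19/6, -2], [-1/3, 1/3, 0], [1/3, -4/3, 1]].
M = P⁻¹A = [[-2/3, 19/6, -2], [-1/3, 1/3, 0], [1/3, -4/3, 1]] · [[5, 11], [-4, 8], [-8, 12]] = [[0, -6], [-3, -1], [-1, 5]].

M = [[0, -6], [-3, -1], [-1, 5]]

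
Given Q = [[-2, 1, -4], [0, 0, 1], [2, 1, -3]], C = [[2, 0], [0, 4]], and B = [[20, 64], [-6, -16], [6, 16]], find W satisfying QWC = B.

W = [[-1, -2], [-4, -4], [-3, -4]]

W = Q⁻¹BC⁻¹ (apply Q⁻¹ on the left and C⁻¹ on the right).
det Q = 4; the adjugate gives Q⁻¹ = [[-1/4, -1/4, 1/4], [1/2, 7/2, 1/2], [0, 1, 0]].
C has determinant 8; C⁻¹ = [[1/2, 0], [0, 1/4]].
Q⁻¹B = [[-2, -8], [-8, -16], [-6, -16]].
W = (Q⁻¹B)C⁻¹ = [[-1, -2], [-4, -4], [-3, -4]].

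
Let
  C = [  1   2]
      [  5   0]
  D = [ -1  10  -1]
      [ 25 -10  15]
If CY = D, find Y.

Left-multiplying both sides by C⁻¹ gives Y = C⁻¹D.
det C = -10, so C⁻¹ = [[0, 1/5], [1/2, -1/10]].
Y = C⁻¹D = [[0, 1/5], [1/2, -1/10]] · [[-1, 10, -1], [25, -10, 15]] = [[5, -2, 3], [-3, 6, -2]].

Y = [[5, -2, 3], [-3, 6, -2]]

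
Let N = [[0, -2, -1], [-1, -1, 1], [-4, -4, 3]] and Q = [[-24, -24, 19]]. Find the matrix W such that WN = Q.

W = [[0, 4, 5]]

Since N sits to the right of W, W = QN⁻¹.
det N = 2, so N⁻¹ = [[1/2, 5, -3/2], [-1/2, -2, 1/2], [0, 4, -1]].
W = QN⁻¹ = [[-24, -24, 19]] · [[1/2, 5, -3/2], [-1/2, -2, 1/2], [0, 4, -1]] = [[0, 4, 5]].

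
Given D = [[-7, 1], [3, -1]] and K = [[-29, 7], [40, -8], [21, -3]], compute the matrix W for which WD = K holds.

Since D sits to the right of W, W = KD⁻¹.
det D = 4; the adjugate gives D⁻¹ = [[-1/4, -1/4], [-3/4, -7/4]].
W = KD⁻¹ = [[-29, 7], [40, -8], [21, -3]] · [[-1/4, -1/4], [-3/4, -7/4]] = [[2, -5], [-4, 4], [-3, 0]].

W = [[2, -5], [-4, 4], [-3, 0]]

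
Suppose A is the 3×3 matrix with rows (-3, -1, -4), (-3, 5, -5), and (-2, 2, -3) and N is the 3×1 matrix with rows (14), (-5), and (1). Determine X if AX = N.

A is on the left of X, so left-multiply by A⁻¹: X = A⁻¹N.
A has determinant -2; A⁻¹ = [[5/2, 11/2, -25/2], [-1/2, -1/2, 3/2], [-2, -4, 9]].
X = A⁻¹N = [[5/2, 11/2, -25/2], [-1/2, -1/2, 3/2], [-2, -4, 9]] · [[14], [-5], [1]] = [[-5], [-3], [1]].

X = [[-5], [-3], [1]]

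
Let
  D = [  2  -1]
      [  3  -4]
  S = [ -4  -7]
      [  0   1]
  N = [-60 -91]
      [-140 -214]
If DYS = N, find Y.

Y = [[5, 5], [-5, -4]]

Y = D⁻¹NS⁻¹ (apply D⁻¹ on the left and S⁻¹ on the right).
det D = -5, so D⁻¹ = [[4/5, -1/5], [3/5, -2/5]].
S has determinant -4; S⁻¹ = [[-1/4, -7/4], [0, 1]].
D⁻¹N = [[-20, -30], [20, 31]].
Y = (D⁻¹N)S⁻¹ = [[5, 5], [-5, -4]].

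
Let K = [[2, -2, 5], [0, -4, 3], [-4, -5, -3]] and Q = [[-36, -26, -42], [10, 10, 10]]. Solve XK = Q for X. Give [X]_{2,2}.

Right-multiplying both sides by K⁻¹ gives X = QK⁻¹.
det K = -2; the adjugate gives K⁻¹ = [[-27/2, 31/2, -7], [6, -7, 3], [8, -9, 4]].
X = QK⁻¹ = [[-36, -26, -42], [10, 10, 10]] · [[-27/2, 31/2, -7], [6, -7, 3], [8, -9, 4]] = [[-6, 2, 6], [5, -5, 0]].

-5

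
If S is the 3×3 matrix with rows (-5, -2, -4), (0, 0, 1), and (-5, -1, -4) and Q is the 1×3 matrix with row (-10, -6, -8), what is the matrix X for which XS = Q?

X = [[4, 0, -2]]

Right-multiplying both sides by S⁻¹ gives X = QS⁻¹.
det S = 5; the adjugate gives S⁻¹ = [[1/5, -4/5, -2/5], [-1, 0, 1], [0, 1, 0]].
X = QS⁻¹ = [[-10, -6, -8]] · [[1/5, -4/5, -2/5], [-1, 0, 1], [0, 1, 0]] = [[4, 0, -2]].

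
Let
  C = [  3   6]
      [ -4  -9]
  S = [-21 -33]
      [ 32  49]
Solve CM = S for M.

C is on the left of M, so left-multiply by C⁻¹: M = C⁻¹S.
det C = -3, so C⁻¹ = [[3, 2], [-4/3, -1]].
M = C⁻¹S = [[3, 2], [-4/3, -1]] · [[-21, -33], [32, 49]] = [[1, -1], [-4, -5]].

M = [[1, -1], [-4, -5]]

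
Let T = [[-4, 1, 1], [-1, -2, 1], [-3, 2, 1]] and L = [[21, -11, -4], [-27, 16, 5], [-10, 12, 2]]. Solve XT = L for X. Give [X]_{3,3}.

4

Since T sits to the right of X, X = LT⁻¹.
det T = 6; the adjugate gives T⁻¹ = [[-2/3, 1/6, 1/2], [-1/3, -1/6, 1/2], [-4/3, 5/6, 3/2]].
X = LT⁻¹ = [[21, -11, -4], [-27, 16, 5], [-10, 12, 2]] · [[-2/3, 1/6, 1/2], [-1/3, -1/6, 1/2], [-4/3, 5/6, 3/2]] = [[-5, 2, -1], [6, -3, 2], [0, -2, 4]].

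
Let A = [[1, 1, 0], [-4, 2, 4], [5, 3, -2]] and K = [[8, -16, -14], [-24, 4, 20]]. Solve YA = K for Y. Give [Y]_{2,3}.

Since A sits to the right of Y, Y = KA⁻¹.
det A = -4; the adjugate gives A⁻¹ = [[4, -1/2, -1], [-3, 1/2, 1], [11/2, -1/2, -3/2]].
Y = KA⁻¹ = [[8, -16, -14], [-24, 4, 20]] · [[4, -1/2, -1], [-3, 1/2, 1], [11/2, -1/2, -3/2]] = [[3, -5, -3], [2, 4, -2]].

-2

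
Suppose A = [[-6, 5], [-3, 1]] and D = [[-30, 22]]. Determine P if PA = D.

Since A sits to the right of P, P = DA⁻¹.
det A = 9; the adjugate gives A⁻¹ = [[1/9, -5/9], [1/3, -2/3]].
P = DA⁻¹ = [[-30, 22]] · [[1/9, -5/9], [1/3, -2/3]] = [[4, 2]].

P = [[4, 2]]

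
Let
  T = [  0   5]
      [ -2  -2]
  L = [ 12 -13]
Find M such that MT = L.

Right-multiplying both sides by T⁻¹ gives M = LT⁻¹.
T has determinant 10; T⁻¹ = [[-1/5, -1/2], [1/5, 0]].
M = LT⁻¹ = [[12, -13]] · [[-1/5, -1/2], [1/5, 0]] = [[-5, -6]].

M = [[-5, -6]]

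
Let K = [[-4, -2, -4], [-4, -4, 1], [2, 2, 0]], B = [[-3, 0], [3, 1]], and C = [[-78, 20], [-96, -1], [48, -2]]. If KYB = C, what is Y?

Y = [[-4, 1], [-5, -2], [-5, -5]]

Left-multiply by K⁻¹ and right-multiply by B⁻¹: Y = K⁻¹CB⁻¹.
det K = 4; the adjugate gives K⁻¹ = [[-1/2, -2, -9/2], [1/2, 2, 5], [0, 1, 2]].
det B = -3, so B⁻¹ = [[-1/3, 0], [1, 1]].
K⁻¹C = [[15, 1], [9, -2], [0, -5]].
Y = (K⁻¹C)B⁻¹ = [[-4, 1], [-5, -2], [-5, -5]].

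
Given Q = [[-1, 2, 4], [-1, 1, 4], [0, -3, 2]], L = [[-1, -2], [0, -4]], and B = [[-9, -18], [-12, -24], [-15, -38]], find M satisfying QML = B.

Left-multiply by Q⁻¹ and right-multiply by L⁻¹: M = Q⁻¹BL⁻¹.
det Q = 2; the adjugate gives Q⁻¹ = [[7, -8, 2], [1, -1, 0], [3/2, -3/2, 1/2]].
det L = 4; the adjugate gives L⁻¹ = [[-1, 1/2], [0, -1/4]].
Q⁻¹B = [[3, -10], [3, 6], [-3, -10]].
M = (Q⁻¹B)L⁻¹ = [[-3, 4], [-3, 0], [3, 1]].

M = [[-3, 4], [-3, 0], [3, 1]]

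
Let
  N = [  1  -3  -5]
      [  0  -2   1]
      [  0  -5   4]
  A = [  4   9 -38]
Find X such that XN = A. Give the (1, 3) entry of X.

Since N sits to the right of X, X = AN⁻¹.
N has determinant -3; N⁻¹ = [[1, -37/3, 13/3], [0, -4/3, 1/3], [0, -5/3, 2/3]].
X = AN⁻¹ = [[4, 9, -38]] · [[1, -37/3, 13/3], [0, -4/3, 1/3], [0, -5/3, 2/3]] = [[4, 2, -5]].

-5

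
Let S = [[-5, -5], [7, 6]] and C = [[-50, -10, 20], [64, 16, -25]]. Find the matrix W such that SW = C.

Since S multiplies W on the left, W = S⁻¹C.
S has determinant 5; S⁻¹ = [[6/5, 1], [-7/5, -1]].
W = S⁻¹C = [[6/5, 1], [-7/5, -1]] · [[-50, -10, 20], [64, 16, -25]] = [[4, 4, -1], [6, -2, -3]].

W = [[4, 4, -1], [6, -2, -3]]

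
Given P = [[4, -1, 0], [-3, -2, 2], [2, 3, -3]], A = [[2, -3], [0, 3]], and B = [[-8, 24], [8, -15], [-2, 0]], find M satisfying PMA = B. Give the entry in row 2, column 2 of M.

M = P⁻¹BA⁻¹ (apply P⁻¹ on the left and A⁻¹ on the right).
P has determinant 5; P⁻¹ = [[0, -3/5, -2/5], [-1, -12/5, -8/5], [-1, -14/5, -11/5]].
det A = 6; the adjugate gives A⁻¹ = [[1/2, 1/2], [0, 1/3]].
P⁻¹B = [[-4, 9], [-8, 12], [-10, 18]].
M = (P⁻¹B)A⁻¹ = [[-2, 1], [-4, 0], [-5, 1]].

0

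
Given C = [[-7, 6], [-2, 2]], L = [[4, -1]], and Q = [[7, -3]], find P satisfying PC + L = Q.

PC = Q − L = [[3, -2]].
Right-multiplying both sides by C⁻¹ gives P = (Q − L)C⁻¹.
det C = -2, so C⁻¹ = [[-1, 3], [-1, 7/2]].
P = (Q − L)C⁻¹ = [[-1, 2]].

P = [[-1, 2]]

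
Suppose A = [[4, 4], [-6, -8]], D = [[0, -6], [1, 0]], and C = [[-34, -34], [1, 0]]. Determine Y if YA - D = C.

YA = C + D = [[-34, -40], [2, 0]].
A is on the right of Y, so right-multiply by A⁻¹: Y = (C + D)A⁻¹.
det A = -8, so A⁻¹ = [[1, 1/2], [-3/4, -1/2]].
Y = (C + D)A⁻¹ = [[-4, 3], [2, 1]].

Y = [[-4, 3], [2, 1]]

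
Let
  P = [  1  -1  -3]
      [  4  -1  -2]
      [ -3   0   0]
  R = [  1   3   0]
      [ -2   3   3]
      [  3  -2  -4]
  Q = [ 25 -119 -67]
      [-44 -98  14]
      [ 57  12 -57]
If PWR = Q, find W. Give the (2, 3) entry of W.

-2

Isolating W: multiply by P⁻¹ from the left and R⁻¹ from the right, so W = P⁻¹QR⁻¹.
P has determinant 3; P⁻¹ = [[0, 0, -1/3], [2, -3, -10/3], [-1, 1, 1]].
det R = -3, so R⁻¹ = [[2, -4, -3], [-1/3, 4/3, 1], [5/3, -11/3, -3]].
P⁻¹Q = [[-19, -4, 19], [-8, 16, 14], [-12, 33, 24]].
W = (P⁻¹Q)R⁻¹ = [[-5, 1, -4], [2, 2, -2], [5, 4, -3]].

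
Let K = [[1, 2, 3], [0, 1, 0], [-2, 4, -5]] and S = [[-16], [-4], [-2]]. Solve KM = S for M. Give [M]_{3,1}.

K is on the left of M, so left-multiply by K⁻¹: M = K⁻¹S.
det K = 1; the adjugate gives K⁻¹ = [[-5, 22, -3], [0, 1, 0], [2, -8, 1]].
M = K⁻¹S = [[-5, 22, -3], [0, 1, 0], [2, -8, 1]] · [[-16], [-4], [-2]] = [[-2], [-4], [-2]].

-2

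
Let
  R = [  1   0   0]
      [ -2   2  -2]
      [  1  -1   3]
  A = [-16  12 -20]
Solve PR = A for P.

P = [[-4, 4, -4]]

Since R sits to the right of P, P = AR⁻¹.
det R = 4; the adjugate gives R⁻¹ = [[1, 0, 0], [1, 3/4, 1/2], [0, 1/4, 1/2]].
P = AR⁻¹ = [[-16, 12, -20]] · [[1, 0, 0], [1, 3/4, 1/2], [0, 1/4, 1/2]] = [[-4, 4, -4]].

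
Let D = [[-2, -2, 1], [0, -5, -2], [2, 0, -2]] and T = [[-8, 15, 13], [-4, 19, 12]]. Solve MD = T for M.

M = [[5, -5, 1], [-2, -3, -4]]

Right-multiplying both sides by D⁻¹ gives M = TD⁻¹.
D has determinant -2; D⁻¹ = [[-5, 2, -9/2], [2, -1, 2], [-5, 2, -5]].
M = TD⁻¹ = [[-8, 15, 13], [-4, 19, 12]] · [[-5, 2, -9/2], [2, -1, 2], [-5, 2, -5]] = [[5, -5, 1], [-2, -3, -4]].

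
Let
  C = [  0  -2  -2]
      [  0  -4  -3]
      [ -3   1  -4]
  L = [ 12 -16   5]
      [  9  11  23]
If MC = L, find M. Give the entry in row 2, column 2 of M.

-3

C is on the right of M, so right-multiply by C⁻¹: M = LC⁻¹.
det C = 6; the adjugate gives C⁻¹ = [[19/6, -5/3, -1/3], [3/2, -1, 0], [-2, 1, 0]].
M = LC⁻¹ = [[12, -16, 5], [9, 11, 23]] · [[19/6, -5/3, -1/3], [3/2, -1, 0], [-2, 1, 0]] = [[4, 1, -4], [-1, -3, -3]].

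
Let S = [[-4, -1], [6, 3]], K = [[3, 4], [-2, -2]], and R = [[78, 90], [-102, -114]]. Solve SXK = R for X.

Isolating X: multiply by S⁻¹ from the left and K⁻¹ from the right, so X = S⁻¹RK⁻¹.
det S = -6; the adjugate gives S⁻¹ = [[-1/2, -1/6], [1, 2/3]].
det K = 2; the adjugate gives K⁻¹ = [[-1, -2], [1, 3/2]].
S⁻¹R = [[-22, -26], [10, 14]].
X = (S⁻¹R)K⁻¹ = [[-4, 5], [4, 1]].

X = [[-4, 5], [4, 1]]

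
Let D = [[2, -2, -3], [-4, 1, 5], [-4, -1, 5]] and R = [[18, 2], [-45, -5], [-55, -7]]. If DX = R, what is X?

Since D multiplies X on the left, X = D⁻¹R.
det D = -4, so D⁻¹ = [[-5/2, -13/4, 7/4], [0, 1/2, -1/2], [-2, -5/2, 3/2]].
X = D⁻¹R = [[-5/2, -13/4, 7/4], [0, 1/2, -1/2], [-2, -5/2, 3/2]] · [[18, 2], [-45, -5], [-55, -7]] = [[5, -1], [5, 1], [-6, -2]].

X = [[5, -1], [5, 1], [-6, -2]]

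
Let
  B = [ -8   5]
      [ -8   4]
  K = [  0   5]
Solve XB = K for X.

Since B sits to the right of X, X = KB⁻¹.
B has determinant 8; B⁻¹ = [[1/2, -5/8], [1, -1]].
X = KB⁻¹ = [[0, 5]] · [[1/2, -5/8], [1, -1]] = [[5, -5]].

X = [[5, -5]]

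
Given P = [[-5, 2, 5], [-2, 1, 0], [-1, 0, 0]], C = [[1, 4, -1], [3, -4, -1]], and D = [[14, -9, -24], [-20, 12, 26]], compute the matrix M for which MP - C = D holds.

MP = D + C = [[15, -5, -25], [-17, 8, 25]].
Since P sits to the right of M, M = (D + C)P⁻¹.
det P = 5, so P⁻¹ = [[0, 0, -1], [0, 1, -2], [1/5, -2/5, -1/5]].
M = (D + C)P⁻¹ = [[-5, 5, 0], [5, -2, -4]].

M = [[-5, 5, 0], [5, -2, -4]]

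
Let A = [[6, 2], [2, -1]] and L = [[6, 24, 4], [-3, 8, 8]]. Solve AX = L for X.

X = [[0, 4, 2], [3, 0, -4]]

Left-multiplying both sides by A⁻¹ gives X = A⁻¹L.
A has determinant -10; A⁻¹ = [[1/10, 1/5], [1/5, -3/5]].
X = A⁻¹L = [[1/10, 1/5], [1/5, -3/5]] · [[6, 24, 4], [-3, 8, 8]] = [[0, 4, 2], [3, 0, -4]].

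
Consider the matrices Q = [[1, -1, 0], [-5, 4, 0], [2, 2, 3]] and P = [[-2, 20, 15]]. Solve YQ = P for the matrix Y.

Q is on the right of Y, so right-multiply by Q⁻¹: Y = PQ⁻¹.
Q has determinant -3; Q⁻¹ = [[-4, -1, 0], [-5, -1, 0], [6, 4/3, 1/3]].
Y = PQ⁻¹ = [[-2, 20, 15]] · [[-4, -1, 0], [-5, -1, 0], [6, 4/3, 1/3]] = [[-2, 2, 5]].

Y = [[-2, 2, 5]]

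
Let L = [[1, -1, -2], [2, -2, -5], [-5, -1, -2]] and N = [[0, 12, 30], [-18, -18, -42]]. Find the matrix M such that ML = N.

L is on the right of M, so right-multiply by L⁻¹: M = NL⁻¹.
L has determinant -6; L⁻¹ = [[1/6, 0, -1/6], [-29/6, 2, -1/6], [2, -1, 0]].
M = NL⁻¹ = [[0, 12, 30], [-18, -18, -42]] · [[1/6, 0, -1/6], [-29/6, 2, -1/6], [2, -1, 0]] = [[2, -6, -2], [0, 6, 6]].

M = [[2, -6, -2], [0, 6, 6]]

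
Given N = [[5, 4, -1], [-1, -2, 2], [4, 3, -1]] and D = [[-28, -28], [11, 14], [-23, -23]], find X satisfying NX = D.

X = [[-5, -4], [0, -1], [3, 4]]

Left-multiplying both sides by N⁻¹ gives X = N⁻¹D.
N has determinant 3; N⁻¹ = [[-4/3, 1/3, 2], [7/3, -1/3, -3], [5/3, 1/3, -2]].
X = N⁻¹D = [[-4/3, 1/3, 2], [7/3, -1/3, -3], [5/3, 1/3, -2]] · [[-28, -28], [11, 14], [-23, -23]] = [[-5, -4], [0, -1], [3, 4]].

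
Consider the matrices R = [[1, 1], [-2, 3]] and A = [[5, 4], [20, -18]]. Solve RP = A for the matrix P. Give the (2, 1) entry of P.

Since R multiplies P on the left, P = R⁻¹A.
det R = 5; the adjugate gives R⁻¹ = [[3/5, -1/5], [2/5, 1/5]].
P = R⁻¹A = [[3/5, -1/5], [2/5, 1/5]] · [[5, 4], [20, -18]] = [[-1, 6], [6, -2]].

6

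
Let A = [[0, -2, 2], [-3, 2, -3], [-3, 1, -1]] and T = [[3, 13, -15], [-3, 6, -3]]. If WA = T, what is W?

W = [[-6, 2, -3], [-4, -3, 4]]

Right-multiplying both sides by A⁻¹ gives W = TA⁻¹.
det A = -6; the adjugate gives A⁻¹ = [[-1/6, 0, -1/3], [-1, -1, 1], [-1/2, -1, 1]].
W = TA⁻¹ = [[3, 13, -15], [-3, 6, -3]] · [[-1/6, 0, -1/3], [-1, -1, 1], [-1/2, -1, 1]] = [[-6, 2, -3], [-4, -3, 4]].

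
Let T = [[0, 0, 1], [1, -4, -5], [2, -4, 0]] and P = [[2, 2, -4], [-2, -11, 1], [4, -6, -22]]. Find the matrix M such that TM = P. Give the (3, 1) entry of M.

T is on the left of M, so left-multiply by T⁻¹: M = T⁻¹P.
T has determinant 4; T⁻¹ = [[-5, -1, 1], [-5/2, -1/2, 1/4], [1, 0, 0]].
M = T⁻¹P = [[-5, -1, 1], [-5/2, -1/2, 1/4], [1, 0, 0]] · [[2, 2, -4], [-2, -11, 1], [4, -6, -22]] = [[-4, -5, -3], [-3, -1, 4], [2, 2, -4]].

2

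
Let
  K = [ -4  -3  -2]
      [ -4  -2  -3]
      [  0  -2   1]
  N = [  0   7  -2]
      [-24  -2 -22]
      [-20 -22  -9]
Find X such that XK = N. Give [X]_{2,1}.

2

K is on the right of X, so right-multiply by K⁻¹: X = NK⁻¹.
K has determinant 4; K⁻¹ = [[-2, 7/4, 5/4], [1, -1, -1], [2, -2, -1]].
X = NK⁻¹ = [[0, 7, -2], [-24, -2, -22], [-20, -22, -9]] · [[-2, 7/4, 5/4], [1, -1, -1], [2, -2, -1]] = [[3, -3, -5], [2, 4, -6], [0, 5, 6]].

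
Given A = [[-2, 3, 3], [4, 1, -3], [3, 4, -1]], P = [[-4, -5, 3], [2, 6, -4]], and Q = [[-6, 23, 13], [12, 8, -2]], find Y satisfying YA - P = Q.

YA = Q + P = [[-10, 18, 16], [14, 14, -6]].
Right-multiplying both sides by A⁻¹ gives Y = (Q + P)A⁻¹.
det A = 2, so A⁻¹ = [[11/2, 15/2, -6], [-5/2, -7/2, 3], [13/2, 17/2, -7]].
Y = (Q + P)A⁻¹ = [[4, -2, 2], [3, 5, 0]].

Y = [[4, -2, 2], [3, 5, 0]]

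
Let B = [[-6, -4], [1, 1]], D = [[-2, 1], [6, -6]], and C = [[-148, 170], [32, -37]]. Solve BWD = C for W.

W = [[1, 2], [4, 5]]

Isolating W: multiply by B⁻¹ from the left and D⁻¹ from the right, so W = B⁻¹CD⁻¹.
det B = -2, so B⁻¹ = [[-1/2, -2], [1/2, 3]].
det D = 6, so D⁻¹ = [[-1, -1/6], [-1, -1/3]].
B⁻¹C = [[10, -11], [22, -26]].
W = (B⁻¹C)D⁻¹ = [[1, 2], [4, 5]].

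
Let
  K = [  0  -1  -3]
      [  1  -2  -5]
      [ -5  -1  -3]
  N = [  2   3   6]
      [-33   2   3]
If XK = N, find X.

Since K sits to the right of X, X = NK⁻¹.
K has determinant 5; K⁻¹ = [[1/5, 0, -1/5], [28/5, -3, -3/5], [-11/5, 1, 1/5]].
X = NK⁻¹ = [[2, 3, 6], [-33, 2, 3]] · [[1/5, 0, -1/5], [28/5, -3, -3/5], [-11/5, 1, 1/5]] = [[4, -3, -1], [-2, -3, 6]].

X = [[4, -3, -1], [-2, -3, 6]]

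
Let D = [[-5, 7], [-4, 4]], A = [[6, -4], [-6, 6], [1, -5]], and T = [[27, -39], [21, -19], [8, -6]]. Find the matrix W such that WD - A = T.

W = [[-5, -2], [1, -5], [-1, -1]]

WD = T + A = [[33, -43], [15, -13], [9, -11]].
Since D sits to the right of W, W = (T + A)D⁻¹.
det D = 8, so D⁻¹ = [[1/2, -7/8], [1/2, -5/8]].
W = (T + A)D⁻¹ = [[-5, -2], [1, -5], [-1, -1]].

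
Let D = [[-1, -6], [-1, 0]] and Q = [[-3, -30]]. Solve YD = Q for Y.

Y = [[5, -2]]

Since D sits to the right of Y, Y = QD⁻¹.
D has determinant -6; D⁻¹ = [[0, -1], [-1/6, 1/6]].
Y = QD⁻¹ = [[-3, -30]] · [[0, -1], [-1/6, 1/6]] = [[5, -2]].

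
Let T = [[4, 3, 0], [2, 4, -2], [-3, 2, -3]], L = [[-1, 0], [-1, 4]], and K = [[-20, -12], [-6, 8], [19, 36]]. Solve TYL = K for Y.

Y = [[5, -3], [1, 3], [5, 2]]

Left-multiply by T⁻¹ and right-multiply by L⁻¹: Y = T⁻¹KL⁻¹.
det T = 4, so T⁻¹ = [[-2, 9/4, -3/2], [3, -3, 2], [4, -17/4, 5/2]].
det L = -4, so L⁻¹ = [[-1, 0], [-1/4, 1/4]].
T⁻¹K = [[-2, -12], [-4, 12], [-7, 8]].
Y = (T⁻¹K)L⁻¹ = [[5, -3], [1, 3], [5, 2]].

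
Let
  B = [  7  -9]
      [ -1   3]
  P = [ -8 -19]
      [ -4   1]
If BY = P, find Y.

Since B multiplies Y on the left, Y = B⁻¹P.
det B = 12; the adjugate gives B⁻¹ = [[1/4, 3/4], [1/12, 7/12]].
Y = B⁻¹P = [[1/4, 3/4], [1/12, 7/12]] · [[-8, -19], [-4, 1]] = [[-5, -4], [-3, -1]].

Y = [[-5, -4], [-3, -1]]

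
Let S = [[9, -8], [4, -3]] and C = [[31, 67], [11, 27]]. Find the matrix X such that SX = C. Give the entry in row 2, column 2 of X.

-5

Since S multiplies X on the left, X = S⁻¹C.
det S = 5; the adjugate gives S⁻¹ = [[-3/5, 8/5], [-4/5, 9/5]].
X = S⁻¹C = [[-3/5, 8/5], [-4/5, 9/5]] · [[31, 67], [11, 27]] = [[-1, 3], [-5, -5]].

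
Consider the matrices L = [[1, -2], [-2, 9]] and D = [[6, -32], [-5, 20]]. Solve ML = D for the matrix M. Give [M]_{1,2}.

-4

Since L sits to the right of M, M = DL⁻¹.
L has determinant 5; L⁻¹ = [[9/5, 2/5], [2/5, 1/5]].
M = DL⁻¹ = [[6, -32], [-5, 20]] · [[9/5, 2/5], [2/5, 1/5]] = [[-2, -4], [-1, 2]].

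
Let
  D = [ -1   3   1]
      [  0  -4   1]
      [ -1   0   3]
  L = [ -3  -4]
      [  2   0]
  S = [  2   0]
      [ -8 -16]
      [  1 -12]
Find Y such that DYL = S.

Isolating Y: multiply by D⁻¹ from the left and L⁻¹ from the right, so Y = D⁻¹SL⁻¹.
det D = 5, so D⁻¹ = [[-12/5, -9/5, 7/5], [-1/5, -2/5, 1/5], [-4/5, -3/5, 4/5]].
L has determinant 8; L⁻¹ = [[0, 1/2], [-1/4, -3/8]].
D⁻¹S = [[11, 12], [3, 4], [4, 0]].
Y = (D⁻¹S)L⁻¹ = [[-3, 1], [-1, 0], [0, 2]].

Y = [[-3, 1], [-1, 0], [0, 2]]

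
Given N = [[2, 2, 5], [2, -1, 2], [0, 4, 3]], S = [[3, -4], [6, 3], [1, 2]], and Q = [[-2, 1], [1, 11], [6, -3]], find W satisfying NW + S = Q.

W = [[5, 2], [5, -2], [-5, 1]]

NW = Q − S = [[-5, 5], [-5, 8], [5, -5]].
N is on the left of W, so left-multiply by N⁻¹: W = N⁻¹(Q − S).
N has determinant 6; N⁻¹ = [[-11/6, 7/3, 3/2], [-1, 1, 1], [4/3, -4/3, -1]].
W = N⁻¹(Q − S) = [[5, 2], [5, -2], [-5, 1]].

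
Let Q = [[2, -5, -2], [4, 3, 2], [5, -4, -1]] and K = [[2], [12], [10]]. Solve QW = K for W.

W = [[3], [2], [-3]]

Q is on the left of W, so left-multiply by Q⁻¹: W = Q⁻¹K.
det Q = 2, so Q⁻¹ = [[5/2, 3/2, -2], [7, 4, -6], [-31/2, -17/2, 13]].
W = Q⁻¹K = [[5/2, 3/2, -2], [7, 4, -6], [-31/2, -17/2, 13]] · [[2], [12], [10]] = [[3], [2], [-3]].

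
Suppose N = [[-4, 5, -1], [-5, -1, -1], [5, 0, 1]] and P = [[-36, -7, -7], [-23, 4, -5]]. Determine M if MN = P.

N is on the right of M, so right-multiply by N⁻¹: M = PN⁻¹.
det N = -1; the adjugate gives N⁻¹ = [[1, 5, 6], [0, -1, -1], [-5, -25, -29]].
M = PN⁻¹ = [[-36, -7, -7], [-23, 4, -5]] · [[1, 5, 6], [0, -1, -1], [-5, -25, -29]] = [[-1, 2, -6], [2, 6, 3]].

M = [[-1, 2, -6], [2, 6, 3]]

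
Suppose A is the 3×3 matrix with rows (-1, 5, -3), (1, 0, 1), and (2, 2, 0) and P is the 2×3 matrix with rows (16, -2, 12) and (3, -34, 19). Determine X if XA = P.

A is on the right of X, so right-multiply by A⁻¹: X = PA⁻¹.
det A = 6, so A⁻¹ = [[-1/3, -1, 5/6], [1/3, 1, -1/3], [1/3, 2, -5/6]].
X = PA⁻¹ = [[16, -2, 12], [3, -34, 19]] · [[-1/3, -1, 5/6], [1/3, 1, -1/3], [1/3, 2, -5/6]] = [[-2, 6, 4], [-6, 1, -2]].

X = [[-2, 6, 4], [-6, 1, -2]]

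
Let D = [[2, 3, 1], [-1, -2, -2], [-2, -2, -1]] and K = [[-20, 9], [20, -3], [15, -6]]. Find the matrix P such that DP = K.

P = [[0, 1], [-5, 3], [-5, -2]]

D is on the left of P, so left-multiply by D⁻¹: P = D⁻¹K.
det D = 3; the adjugate gives D⁻¹ = [[-2/3, 1/3, -4/3], [1, 0, 1], [-2/3, -2/3, -1/3]].
P = D⁻¹K = [[-2/3, 1/3, -4/3], [1, 0, 1], [-2/3, -2/3, -1/3]] · [[-20, 9], [20, -3], [15, -6]] = [[0, 1], [-5, 3], [-5, -2]].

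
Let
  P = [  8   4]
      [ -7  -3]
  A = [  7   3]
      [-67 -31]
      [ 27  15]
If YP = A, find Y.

Y = [[0, -1], [-4, 5], [6, 3]]

P is on the right of Y, so right-multiply by P⁻¹: Y = AP⁻¹.
det P = 4; the adjugate gives P⁻¹ = [[-3/4, -1], [7/4, 2]].
Y = AP⁻¹ = [[7, 3], [-67, -31], [27, 15]] · [[-3/4, -1], [7/4, 2]] = [[0, -1], [-4, 5], [6, 3]].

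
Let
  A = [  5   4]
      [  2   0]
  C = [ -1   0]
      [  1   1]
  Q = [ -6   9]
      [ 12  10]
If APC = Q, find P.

Left-multiply by A⁻¹ and right-multiply by C⁻¹: P = A⁻¹QC⁻¹.
det A = -8; the adjugate gives A⁻¹ = [[0, 1/2], [1/4, -5/8]].
C has determinant -1; C⁻¹ = [[-1, 0], [1, 1]].
A⁻¹Q = [[6, 5], [-9, -4]].
P = (A⁻¹Q)C⁻¹ = [[-1, 5], [5, -4]].

P = [[-1, 5], [5, -4]]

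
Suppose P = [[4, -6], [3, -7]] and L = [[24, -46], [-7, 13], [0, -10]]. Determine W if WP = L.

W = [[3, 4], [-1, -1], [-3, 4]]

Right-multiplying both sides by P⁻¹ gives W = LP⁻¹.
det P = -10, so P⁻¹ = [[7/10, -3/5], [3/10, -2/5]].
W = LP⁻¹ = [[24, -46], [-7, 13], [0, -10]] · [[7/10, -3/5], [3/10, -2/5]] = [[3, 4], [-1, -1], [-3, 4]].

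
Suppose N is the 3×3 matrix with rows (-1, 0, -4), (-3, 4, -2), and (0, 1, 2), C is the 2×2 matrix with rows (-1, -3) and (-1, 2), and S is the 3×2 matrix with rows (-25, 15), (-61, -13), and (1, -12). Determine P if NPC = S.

Isolating P: multiply by N⁻¹ from the left and C⁻¹ from the right, so P = N⁻¹SC⁻¹.
det N = 2; the adjugate gives N⁻¹ = [[5, -2, 8], [3, -1, 5], [-3/2, 1/2, -2]].
det C = -5, so C⁻¹ = [[-2/5, -3/5], [-1/5, 1/5]].
N⁻¹S = [[5, 5], [-9, -2], [5, -5]].
P = (N⁻¹S)C⁻¹ = [[-3, -2], [4, 5], [-1, -4]].

P = [[-3, -2], [4, 5], [-1, -4]]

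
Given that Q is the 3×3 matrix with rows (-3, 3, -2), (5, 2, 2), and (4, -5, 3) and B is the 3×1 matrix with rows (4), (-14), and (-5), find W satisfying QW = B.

W = [[0], [-2], [-5]]

Q is on the left of W, so left-multiply by Q⁻¹: W = Q⁻¹B.
det Q = -3, so Q⁻¹ = [[-16/3, -1/3, -10/3], [7/3, 1/3, 4/3], [11, 1, 7]].
W = Q⁻¹B = [[-16/3, -1/3, -10/3], [7/3, 1/3, 4/3], [11, 1, 7]] · [[4], [-14], [-5]] = [[0], [-2], [-5]].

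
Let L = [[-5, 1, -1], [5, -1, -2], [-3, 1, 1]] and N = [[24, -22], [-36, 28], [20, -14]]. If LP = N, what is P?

P = [[-6, 6], [-2, 6], [4, -2]]

Left-multiplying both sides by L⁻¹ gives P = L⁻¹N.
det L = -6; the adjugate gives L⁻¹ = [[-1/6, 1/3, 1/2], [-1/6, 4/3, 5/2], [-1/3, -1/3, 0]].
P = L⁻¹N = [[-1/6, 1/3, 1/2], [-1/6, 4/3, 5/2], [-1/3, -1/3, 0]] · [[24, -22], [-36, 28], [20, -14]] = [[-6, 6], [-2, 6], [4, -2]].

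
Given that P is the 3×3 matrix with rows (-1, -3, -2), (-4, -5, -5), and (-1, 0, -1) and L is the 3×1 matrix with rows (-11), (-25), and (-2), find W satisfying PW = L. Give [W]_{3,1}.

-3

Left-multiplying both sides by P⁻¹ gives W = P⁻¹L.
det P = 2, so P⁻¹ = [[5/2, -3/2, 5/2], [1/2, -1/2, 3/2], [-5/2, 3/2, -7/2]].
W = P⁻¹L = [[5/2, -3/2, 5/2], [1/2, -1/2, 3/2], [-5/2, 3/2, -7/2]] · [[-11], [-25], [-2]] = [[5], [4], [-3]].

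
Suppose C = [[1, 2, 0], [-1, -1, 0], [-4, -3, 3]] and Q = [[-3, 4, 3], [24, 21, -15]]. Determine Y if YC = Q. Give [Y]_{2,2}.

C is on the right of Y, so right-multiply by C⁻¹: Y = QC⁻¹.
det C = 3; the adjugate gives C⁻¹ = [[-1, -2, 0], [1, 1, 0], [-1/3, -5/3, 1/3]].
Y = QC⁻¹ = [[-3, 4, 3], [24, 21, -15]] · [[-1, -2, 0], [1, 1, 0], [-1/3, -5/3, 1/3]] = [[6, 5, 1], [2, -2, -5]].

-2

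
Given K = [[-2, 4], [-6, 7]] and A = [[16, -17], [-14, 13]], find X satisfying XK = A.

X = [[1, -3], [-2, 3]]

Since K sits to the right of X, X = AK⁻¹.
K has determinant 10; K⁻¹ = [[7/10, -2/5], [3/5, -1/5]].
X = AK⁻¹ = [[16, -17], [-14, 13]] · [[7/10, -2/5], [3/5, -1/5]] = [[1, -3], [-2, 3]].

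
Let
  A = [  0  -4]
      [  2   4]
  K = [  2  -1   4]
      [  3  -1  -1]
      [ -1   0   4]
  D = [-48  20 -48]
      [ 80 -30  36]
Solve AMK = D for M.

Isolating M: multiply by A⁻¹ from the left and K⁻¹ from the right, so M = A⁻¹DK⁻¹.
det A = 8; the adjugate gives A⁻¹ = [[1/2, 1/2], [-1/4, 0]].
det K = -1, so K⁻¹ = [[4, -4, -5], [11, -12, -14], [1, -1, -1]].
A⁻¹D = [[16, -5, -6], [12, -5, 12]].
M = (A⁻¹D)K⁻¹ = [[3, 2, -4], [5, 0, -2]].

M = [[3, 2, -4], [5, 0, -2]]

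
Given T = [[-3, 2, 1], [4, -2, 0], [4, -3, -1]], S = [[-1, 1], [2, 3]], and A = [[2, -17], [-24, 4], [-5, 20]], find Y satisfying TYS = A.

Y = T⁻¹AS⁻¹ (apply T⁻¹ on the left and S⁻¹ on the right).
T has determinant -2; T⁻¹ = [[-1, 1/2, -1], [-2, 1/2, -2], [2, 1/2, 1]].
det S = -5, so S⁻¹ = [[-3/5, 1/5], [2/5, 1/5]].
T⁻¹A = [[-9, -1], [-6, -4], [-13, -12]].
Y = (T⁻¹A)S⁻¹ = [[5, -2], [2, -2], [3, -5]].

Y = [[5, -2], [2, -2], [3, -5]]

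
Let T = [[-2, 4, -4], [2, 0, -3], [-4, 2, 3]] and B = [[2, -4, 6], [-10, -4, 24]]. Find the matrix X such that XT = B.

Since T sits to the right of X, X = BT⁻¹.
T has determinant -4; T⁻¹ = [[-3/2, 5, 3], [-3/2, 11/2, 7/2], [-1, 3, 2]].
X = BT⁻¹ = [[2, -4, 6], [-10, -4, 24]] · [[-3/2, 5, 3], [-3/2, 11/2, 7/2], [-1, 3, 2]] = [[-3, 6, 4], [-3, 0, 4]].

X = [[-3, 6, 4], [-3, 0, 4]]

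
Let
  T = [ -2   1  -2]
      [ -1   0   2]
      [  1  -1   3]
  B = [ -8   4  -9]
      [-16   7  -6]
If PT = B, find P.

P = [[5, -1, 1], [3, 6, -4]]

T is on the right of P, so right-multiply by T⁻¹: P = BT⁻¹.
T has determinant -1; T⁻¹ = [[-2, 1, -2], [-5, 4, -6], [-1, 1, -1]].
P = BT⁻¹ = [[-8, 4, -9], [-16, 7, -6]] · [[-2, 1, -2], [-5, 4, -6], [-1, 1, -1]] = [[5, -1, 1], [3, 6, -4]].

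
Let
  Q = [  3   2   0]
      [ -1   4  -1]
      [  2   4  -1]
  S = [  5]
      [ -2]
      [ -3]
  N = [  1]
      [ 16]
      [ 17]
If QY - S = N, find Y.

QY = N + S = [[6], [14], [14]].
Since Q multiplies Y on the left, Y = Q⁻¹(N + S).
Q has determinant -6; Q⁻¹ = [[0, -1/3, 1/3], [1/2, 1/2, -1/2], [2, 4/3, -7/3]].
Y = Q⁻¹(N + S) = [[0], [3], [-2]].

Y = [[0], [3], [-2]]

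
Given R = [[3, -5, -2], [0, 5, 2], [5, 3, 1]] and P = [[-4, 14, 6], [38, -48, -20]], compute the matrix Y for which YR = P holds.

R is on the right of Y, so right-multiply by R⁻¹: Y = PR⁻¹.
det R = -3, so R⁻¹ = [[1/3, 1/3, 0], [-10/3, -13/3, 2], [25/3, 34/3, -5]].
Y = PR⁻¹ = [[-4, 14, 6], [38, -48, -20]] · [[1/3, 1/3, 0], [-10/3, -13/3, 2], [25/3, 34/3, -5]] = [[2, 6, -2], [6, -6, 4]].

Y = [[2, 6, -2], [6, -6, 4]]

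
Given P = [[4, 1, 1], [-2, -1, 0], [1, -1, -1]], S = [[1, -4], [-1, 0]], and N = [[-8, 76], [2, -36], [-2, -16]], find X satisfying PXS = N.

X = P⁻¹NS⁻¹ (apply P⁻¹ on the left and S⁻¹ on the right).
det P = 5; the adjugate gives P⁻¹ = [[1/5, 0, 1/5], [-2/5, -1, -2/5], [3/5, 1, -2/5]].
det S = -4; the adjugate gives S⁻¹ = [[0, -1], [-1/4, -1/4]].
P⁻¹N = [[-2, 12], [2, 12], [-2, 16]].
X = (P⁻¹N)S⁻¹ = [[-3, -1], [-3, -5], [-4, -2]].

X = [[-3, -1], [-3, -5], [-4, -2]]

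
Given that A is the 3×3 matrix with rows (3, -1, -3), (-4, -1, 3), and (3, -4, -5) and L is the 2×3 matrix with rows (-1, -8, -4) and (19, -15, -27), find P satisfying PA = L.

P = [[-1, 1, 2], [-5, -4, 6]]

A is on the right of P, so right-multiply by A⁻¹: P = LA⁻¹.
det A = 5; the adjugate gives A⁻¹ = [[17/5, 7/5, -6/5], [-11/5, -6/5, 3/5], [19/5, 9/5, -7/5]].
P = LA⁻¹ = [[-1, -8, -4], [19, -15, -27]] · [[17/5, 7/5, -6/5], [-11/5, -6/5, 3/5], [19/5, 9/5, -7/5]] = [[-1, 1, 2], [-5, -4, 6]].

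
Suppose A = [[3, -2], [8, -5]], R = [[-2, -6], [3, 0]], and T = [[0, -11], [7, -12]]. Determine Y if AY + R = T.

Y = [[-2, 1], [-4, 4]]

AY = T − R = [[2, -5], [4, -12]].
Left-multiplying both sides by A⁻¹ gives Y = A⁻¹(T − R).
det A = 1; the adjugate gives A⁻¹ = [[-5, 2], [-8, 3]].
Y = A⁻¹(T − R) = [[-2, 1], [-4, 4]].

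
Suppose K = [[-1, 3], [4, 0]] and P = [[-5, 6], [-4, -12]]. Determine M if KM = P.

M = [[-1, -3], [-2, 1]]

Left-multiplying both sides by K⁻¹ gives M = K⁻¹P.
det K = -12; the adjugate gives K⁻¹ = [[0, 1/4], [1/3, 1/12]].
M = K⁻¹P = [[0, 1/4], [1/3, 1/12]] · [[-5, 6], [-4, -12]] = [[-1, -3], [-2, 1]].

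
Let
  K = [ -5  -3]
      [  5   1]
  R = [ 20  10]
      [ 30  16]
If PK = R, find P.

Right-multiplying both sides by K⁻¹ gives P = RK⁻¹.
det K = 10, so K⁻¹ = [[1/10, 3/10], [-1/2, -1/2]].
P = RK⁻¹ = [[20, 10], [30, 16]] · [[1/10, 3/10], [-1/2, -1/2]] = [[-3, 1], [-5, 1]].

P = [[-3, 1], [-5, 1]]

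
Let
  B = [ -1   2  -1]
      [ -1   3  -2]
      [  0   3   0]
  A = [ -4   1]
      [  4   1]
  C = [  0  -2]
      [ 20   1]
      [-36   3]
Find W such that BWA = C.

W = [[2, 4], [2, -1], [3, -5]]

Left-multiply by B⁻¹ and right-multiply by A⁻¹: W = B⁻¹CA⁻¹.
det B = -3; the adjugate gives B⁻¹ = [[-2, 1, 1/3], [0, 0, 1/3], [1, -1, 1/3]].
A has determinant -8; A⁻¹ = [[-1/8, 1/8], [1/2, 1/2]].
B⁻¹C = [[8, 6], [-12, 1], [-32, -2]].
W = (B⁻¹C)A⁻¹ = [[2, 4], [2, -1], [3, -5]].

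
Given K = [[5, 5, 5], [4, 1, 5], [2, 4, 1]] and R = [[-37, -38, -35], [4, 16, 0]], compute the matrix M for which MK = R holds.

M = [[-3, -3, -5], [4, -4, 0]]

Right-multiplying both sides by K⁻¹ gives M = RK⁻¹.
K has determinant 5; K⁻¹ = [[-19/5, 3, 4], [6/5, -1, -1], [14/5, -2, -3]].
M = RK⁻¹ = [[-37, -38, -35], [4, 16, 0]] · [[-19/5, 3, 4], [6/5, -1, -1], [14/5, -2, -3]] = [[-3, -3, -5], [4, -4, 0]].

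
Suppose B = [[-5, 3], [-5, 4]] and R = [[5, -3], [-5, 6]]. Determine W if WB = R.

Right-multiplying both sides by B⁻¹ gives W = RB⁻¹.
det B = -5; the adjugate gives B⁻¹ = [[-4/5, 3/5], [-1, 1]].
W = RB⁻¹ = [[5, -3], [-5, 6]] · [[-4/5, 3/5], [-1, 1]] = [[-1, 0], [-2, 3]].

W = [[-1, 0], [-2, 3]]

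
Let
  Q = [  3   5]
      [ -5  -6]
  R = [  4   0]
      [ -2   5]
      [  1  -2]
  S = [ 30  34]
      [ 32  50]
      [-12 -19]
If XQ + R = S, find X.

XQ = S − R = [[26, 34], [34, 45], [-13, -17]].
Since Q sits to the right of X, X = (S − R)Q⁻¹.
det Q = 7; the adjugate gives Q⁻¹ = [[-6/7, -5/7], [5/7, 3/7]].
X = (S − R)Q⁻¹ = [[2, -4], [3, -5], [-1, 2]].

X = [[2, -4], [3, -5], [-1, 2]]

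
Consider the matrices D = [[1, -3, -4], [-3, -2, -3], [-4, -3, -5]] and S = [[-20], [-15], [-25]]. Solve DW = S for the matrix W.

W = [[0], [0], [5]]

Since D multiplies W on the left, W = D⁻¹S.
det D = 6, so D⁻¹ = [[1/6, -1/2, 1/6], [-1/2, -7/2, 5/2], [1/6, 5/2, -11/6]].
W = D⁻¹S = [[1/6, -1/2, 1/6], [-1/2, -7/2, 5/2], [1/6, 5/2, -11/6]] · [[-20], [-15], [-25]] = [[0], [0], [5]].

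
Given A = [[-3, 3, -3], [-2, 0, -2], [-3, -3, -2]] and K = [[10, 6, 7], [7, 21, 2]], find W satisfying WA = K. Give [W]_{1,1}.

-1

Since A sits to the right of W, W = KA⁻¹.
A has determinant 6; A⁻¹ = [[-1, 5/2, -1], [1/3, -1/2, 0], [1, -3, 1]].
W = KA⁻¹ = [[10, 6, 7], [7, 21, 2]] · [[-1, 5/2, -1], [1/3, -1/2, 0], [1, -3, 1]] = [[-1, 1, -3], [2, 1, -5]].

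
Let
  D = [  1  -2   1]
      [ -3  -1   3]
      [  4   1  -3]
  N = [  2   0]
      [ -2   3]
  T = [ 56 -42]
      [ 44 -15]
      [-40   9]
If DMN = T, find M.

Isolating M: multiply by D⁻¹ from the left and N⁻¹ from the right, so M = D⁻¹TN⁻¹.
D has determinant -5; D⁻¹ = [[0, 1, 1], [-3/5, 7/5, 6/5], [-1/5, 9/5, 7/5]].
N has determinant 6; N⁻¹ = [[1/2, 0], [1/3, 1/3]].
D⁻¹T = [[4, -6], [-20, 15], [12, -6]].
M = (D⁻¹T)N⁻¹ = [[0, -2], [-5, 5], [4, -2]].

M = [[0, -2], [-5, 5], [4, -2]]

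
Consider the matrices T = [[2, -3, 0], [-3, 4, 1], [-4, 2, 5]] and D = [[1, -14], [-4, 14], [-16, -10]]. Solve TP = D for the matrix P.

Since T multiplies P on the left, P = T⁻¹D.
det T = 3, so T⁻¹ = [[6, 5, -1], [11/3, 10/3, -2/3], [10/3, 8/3, -1/3]].
P = T⁻¹D = [[6, 5, -1], [11/3, 10/3, -2/3], [10/3, 8/3, -1/3]] · [[1, -14], [-4, 14], [-16, -10]] = [[2, -4], [1, 2], [-2, -6]].

P = [[2, -4], [1, 2], [-2, -6]]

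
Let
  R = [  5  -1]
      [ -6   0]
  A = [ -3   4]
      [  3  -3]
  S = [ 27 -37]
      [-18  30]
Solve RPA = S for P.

Isolating P: multiply by R⁻¹ from the left and A⁻¹ from the right, so P = R⁻¹SA⁻¹.
det R = -6; the adjugate gives R⁻¹ = [[0, -1/6], [-1, -5/6]].
det A = -3, so A⁻¹ = [[1, 4/3], [1, 1]].
R⁻¹S = [[3, -5], [-12, 12]].
P = (R⁻¹S)A⁻¹ = [[-2, -1], [0, -4]].

P = [[-2, -1], [0, -4]]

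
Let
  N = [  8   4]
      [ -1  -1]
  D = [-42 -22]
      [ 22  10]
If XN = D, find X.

X = [[-5, 2], [3, 2]]

Right-multiplying both sides by N⁻¹ gives X = DN⁻¹.
det N = -4; the adjugate gives N⁻¹ = [[1/4, 1], [-1/4, -2]].
X = DN⁻¹ = [[-42, -22], [22, 10]] · [[1/4, 1], [-1/4, -2]] = [[-5, 2], [3, 2]].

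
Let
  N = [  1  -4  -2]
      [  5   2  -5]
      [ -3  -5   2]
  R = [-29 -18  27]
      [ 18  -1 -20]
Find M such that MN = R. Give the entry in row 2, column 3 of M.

1

Since N sits to the right of M, M = RN⁻¹.
det N = -3; the adjugate gives N⁻¹ = [[7, -6, -8], [-5/3, 4/3, 5/3], [19/3, -17/3, -22/3]].
M = RN⁻¹ = [[-29, -18, 27], [18, -1, -20]] · [[7, -6, -8], [-5/3, 4/3, 5/3], [19/3, -17/3, -22/3]] = [[-2, -3, 4], [1, 4, 1]].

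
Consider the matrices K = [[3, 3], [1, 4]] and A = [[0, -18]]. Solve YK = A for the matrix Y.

Since K sits to the right of Y, Y = AK⁻¹.
K has determinant 9; K⁻¹ = [[4/9, -1/3], [-1/9, 1/3]].
Y = AK⁻¹ = [[0, -18]] · [[4/9, -1/3], [-1/9, 1/3]] = [[2, -6]].

Y = [[2, -6]]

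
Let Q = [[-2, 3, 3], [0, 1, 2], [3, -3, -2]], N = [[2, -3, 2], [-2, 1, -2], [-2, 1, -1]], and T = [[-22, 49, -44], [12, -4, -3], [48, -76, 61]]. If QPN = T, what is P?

P = [[5, -1, -4], [-5, 0, -5], [2, 4, -5]]

Isolating P: multiply by Q⁻¹ from the left and N⁻¹ from the right, so P = Q⁻¹TN⁻¹.
det Q = 1; the adjugate gives Q⁻¹ = [[4, -3, 3], [6, -5, 4], [-3, 3, -2]].
det N = -4, so N⁻¹ = [[-1/4, 1/4, -1], [-1/2, -1/2, 0], [0, -1, 1]].
Q⁻¹T = [[20, -20, 16], [0, 10, -5], [6, -7, 1]].
P = (Q⁻¹T)N⁻¹ = [[5, -1, -4], [-5, 0, -5], [2, 4, -5]].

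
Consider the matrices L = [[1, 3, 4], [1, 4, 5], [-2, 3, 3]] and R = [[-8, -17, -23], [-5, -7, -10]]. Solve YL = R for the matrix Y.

L is on the right of Y, so right-multiply by L⁻¹: Y = RL⁻¹.
det L = 2, so L⁻¹ = [[-3/2, 3/2, -1/2], [-13/2, 11/2, -1/2], [11/2, -9/2, 1/2]].
Y = RL⁻¹ = [[-8, -17, -23], [-5, -7, -10]] · [[-3/2, 3/2, -1/2], [-13/2, 11/2, -1/2], [11/2, -9/2, 1/2]] = [[-4, -2, 1], [-2, -1, 1]].

Y = [[-4, -2, 1], [-2, -1, 1]]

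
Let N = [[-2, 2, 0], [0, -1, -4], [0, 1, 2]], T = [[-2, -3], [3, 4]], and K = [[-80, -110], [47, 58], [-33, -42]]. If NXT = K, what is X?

Isolating X: multiply by N⁻¹ from the left and T⁻¹ from the right, so X = N⁻¹KT⁻¹.
det N = -4; the adjugate gives N⁻¹ = [[-1/2, 1, 2], [0, 1, 2], [0, -1/2, -1/2]].
T has determinant 1; T⁻¹ = [[4, 3], [-3, -2]].
N⁻¹K = [[21, 29], [-19, -26], [-7, -8]].
X = (N⁻¹K)T⁻¹ = [[-3, 5], [2, -5], [-4, -5]].

X = [[-3, 5], [2, -5], [-4, -5]]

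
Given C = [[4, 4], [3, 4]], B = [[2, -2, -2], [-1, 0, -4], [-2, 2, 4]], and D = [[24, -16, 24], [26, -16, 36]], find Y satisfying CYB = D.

Isolating Y: multiply by C⁻¹ from the left and B⁻¹ from the right, so Y = C⁻¹DB⁻¹.
det C = 4; the adjugate gives C⁻¹ = [[1, -1], [-3/4, 1]].
det B = -4, so B⁻¹ = [[-2, -1, -2], [-3, -1, -5/2], [1/2, 0, 1/2]].
C⁻¹D = [[-2, 0, -12], [8, -4, 18]].
Y = (C⁻¹D)B⁻¹ = [[-2, 2, -2], [5, -4, 3]].

Y = [[-2, 2, -2], [5, -4, 3]]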